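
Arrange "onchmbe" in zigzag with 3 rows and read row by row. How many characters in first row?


Zigzag "onchmbe" into 3 rows:
Placing characters:
  'o' => row 0
  'n' => row 1
  'c' => row 2
  'h' => row 1
  'm' => row 0
  'b' => row 1
  'e' => row 2
Rows:
  Row 0: "om"
  Row 1: "nhb"
  Row 2: "ce"
First row length: 2

2


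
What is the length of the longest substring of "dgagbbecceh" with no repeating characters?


Input: "dgagbbecceh"
Sliding window (track last position of each char):
  Position 0 ('d'): window [0,0] length 1 -- new best
  Position 1 ('g'): window [0,1] length 2 -- new best
  Position 2 ('a'): window [0,2] length 3 -- new best
  Position 3 ('g'): repeat (last at 1), move window start to 2
  Position 3 ('g'): window [2,3] length 2
  Position 4 ('b'): window [2,4] length 3
  Position 5 ('b'): repeat (last at 4), move window start to 5
  Position 5 ('b'): window [5,5] length 1
  Position 6 ('e'): window [5,6] length 2
  Position 7 ('c'): window [5,7] length 3
  Position 8 ('c'): repeat (last at 7), move window start to 8
  Position 8 ('c'): window [8,8] length 1
  Position 9 ('e'): window [8,9] length 2
  Position 10 ('h'): window [8,10] length 3
Longest substring with no repeats: "dga" with length 3

3


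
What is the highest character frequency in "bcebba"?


Input: bcebba
Character counts:
  'a': 1
  'b': 3
  'c': 1
  'e': 1
Maximum frequency: 3

3


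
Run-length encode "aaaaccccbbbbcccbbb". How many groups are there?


Input: aaaaccccbbbbcccbbb
Scanning for consecutive runs:
  Group 1: 'a' x 4 (positions 0-3)
  Group 2: 'c' x 4 (positions 4-7)
  Group 3: 'b' x 4 (positions 8-11)
  Group 4: 'c' x 3 (positions 12-14)
  Group 5: 'b' x 3 (positions 15-17)
Total groups: 5

5


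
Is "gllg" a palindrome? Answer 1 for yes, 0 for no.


Input: gllg
Reversed: gllg
  Compare pos 0 ('g') with pos 3 ('g'): match
  Compare pos 1 ('l') with pos 2 ('l'): match
Result: palindrome

1


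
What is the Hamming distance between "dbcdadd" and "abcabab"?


Comparing "dbcdadd" and "abcabab" position by position:
  Position 0: 'd' vs 'a' => differ
  Position 1: 'b' vs 'b' => same
  Position 2: 'c' vs 'c' => same
  Position 3: 'd' vs 'a' => differ
  Position 4: 'a' vs 'b' => differ
  Position 5: 'd' vs 'a' => differ
  Position 6: 'd' vs 'b' => differ
Total differences (Hamming distance): 5

5


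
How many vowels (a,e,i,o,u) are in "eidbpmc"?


Input: eidbpmc
Checking each character:
  'e' at position 0: vowel (running total: 1)
  'i' at position 1: vowel (running total: 2)
  'd' at position 2: consonant
  'b' at position 3: consonant
  'p' at position 4: consonant
  'm' at position 5: consonant
  'c' at position 6: consonant
Total vowels: 2

2


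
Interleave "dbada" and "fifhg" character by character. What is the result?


Interleaving "dbada" and "fifhg":
  Position 0: 'd' from first, 'f' from second => "df"
  Position 1: 'b' from first, 'i' from second => "bi"
  Position 2: 'a' from first, 'f' from second => "af"
  Position 3: 'd' from first, 'h' from second => "dh"
  Position 4: 'a' from first, 'g' from second => "ag"
Result: dfbiafdhag

dfbiafdhag


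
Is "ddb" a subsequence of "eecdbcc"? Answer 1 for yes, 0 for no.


Check if "ddb" is a subsequence of "eecdbcc"
Greedy scan:
  Position 0 ('e'): no match needed
  Position 1 ('e'): no match needed
  Position 2 ('c'): no match needed
  Position 3 ('d'): matches sub[0] = 'd'
  Position 4 ('b'): no match needed
  Position 5 ('c'): no match needed
  Position 6 ('c'): no match needed
Only matched 1/3 characters => not a subsequence

0


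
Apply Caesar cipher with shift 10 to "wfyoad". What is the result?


Caesar cipher: shift "wfyoad" by 10
  'w' (pos 22) + 10 = pos 6 = 'g'
  'f' (pos 5) + 10 = pos 15 = 'p'
  'y' (pos 24) + 10 = pos 8 = 'i'
  'o' (pos 14) + 10 = pos 24 = 'y'
  'a' (pos 0) + 10 = pos 10 = 'k'
  'd' (pos 3) + 10 = pos 13 = 'n'
Result: gpiykn

gpiykn


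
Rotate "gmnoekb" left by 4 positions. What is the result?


Input: "gmnoekb", rotate left by 4
First 4 characters: "gmno"
Remaining characters: "ekb"
Concatenate remaining + first: "ekb" + "gmno" = "ekbgmno"

ekbgmno


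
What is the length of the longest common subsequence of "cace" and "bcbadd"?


LCS of "cace" and "bcbadd"
DP table:
           b    c    b    a    d    d
      0    0    0    0    0    0    0
  c   0    0    1    1    1    1    1
  a   0    0    1    1    2    2    2
  c   0    0    1    1    2    2    2
  e   0    0    1    1    2    2    2
LCS length = dp[4][6] = 2

2


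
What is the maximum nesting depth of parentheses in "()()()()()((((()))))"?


Input: "()()()()()((((()))))"
Tracking depth:
  Position 0 '(': depth becomes 1
  Position 1 ')': depth becomes 0
  Position 2 '(': depth becomes 1
  Position 3 ')': depth becomes 0
  Position 4 '(': depth becomes 1
  Position 5 ')': depth becomes 0
  Position 6 '(': depth becomes 1
  Position 7 ')': depth becomes 0
  Position 8 '(': depth becomes 1
  Position 9 ')': depth becomes 0
  Position 10 '(': depth becomes 1
  Position 11 '(': depth becomes 2
  Position 12 '(': depth becomes 3
  Position 13 '(': depth becomes 4
  Position 14 '(': depth becomes 5
  Position 15 ')': depth becomes 4
  Position 16 ')': depth becomes 3
  Position 17 ')': depth becomes 2
  Position 18 ')': depth becomes 1
  Position 19 ')': depth becomes 0
Maximum depth reached: 5

5


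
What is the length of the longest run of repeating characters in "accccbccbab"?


Input: "accccbccbab"
Scanning for longest run:
  Position 1 ('c'): new char, reset run to 1
  Position 2 ('c'): continues run of 'c', length=2
  Position 3 ('c'): continues run of 'c', length=3
  Position 4 ('c'): continues run of 'c', length=4
  Position 5 ('b'): new char, reset run to 1
  Position 6 ('c'): new char, reset run to 1
  Position 7 ('c'): continues run of 'c', length=2
  Position 8 ('b'): new char, reset run to 1
  Position 9 ('a'): new char, reset run to 1
  Position 10 ('b'): new char, reset run to 1
Longest run: 'c' with length 4

4


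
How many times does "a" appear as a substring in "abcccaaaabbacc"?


Searching for "a" in "abcccaaaabbacc"
Scanning each position:
  Position 0: "a" => MATCH
  Position 1: "b" => no
  Position 2: "c" => no
  Position 3: "c" => no
  Position 4: "c" => no
  Position 5: "a" => MATCH
  Position 6: "a" => MATCH
  Position 7: "a" => MATCH
  Position 8: "a" => MATCH
  Position 9: "b" => no
  Position 10: "b" => no
  Position 11: "a" => MATCH
  Position 12: "c" => no
  Position 13: "c" => no
Total occurrences: 6

6


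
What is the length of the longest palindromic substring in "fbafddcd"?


Input: "fbafddcd"
Checking substrings for palindromes:
  [5:8] "dcd" (len 3) => palindrome
  [4:6] "dd" (len 2) => palindrome
Longest palindromic substring: "dcd" with length 3

3


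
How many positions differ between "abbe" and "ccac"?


Comparing "abbe" and "ccac" position by position:
  Position 0: 'a' vs 'c' => DIFFER
  Position 1: 'b' vs 'c' => DIFFER
  Position 2: 'b' vs 'a' => DIFFER
  Position 3: 'e' vs 'c' => DIFFER
Positions that differ: 4

4


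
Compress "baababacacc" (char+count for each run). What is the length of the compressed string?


Input: baababacacc
Runs:
  'b' x 1 => "b1"
  'a' x 2 => "a2"
  'b' x 1 => "b1"
  'a' x 1 => "a1"
  'b' x 1 => "b1"
  'a' x 1 => "a1"
  'c' x 1 => "c1"
  'a' x 1 => "a1"
  'c' x 2 => "c2"
Compressed: "b1a2b1a1b1a1c1a1c2"
Compressed length: 18

18


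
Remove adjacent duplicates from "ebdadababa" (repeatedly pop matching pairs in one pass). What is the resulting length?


Input: ebdadababa
Stack-based adjacent duplicate removal:
  Read 'e': push. Stack: e
  Read 'b': push. Stack: eb
  Read 'd': push. Stack: ebd
  Read 'a': push. Stack: ebda
  Read 'd': push. Stack: ebdad
  Read 'a': push. Stack: ebdada
  Read 'b': push. Stack: ebdadab
  Read 'a': push. Stack: ebdadaba
  Read 'b': push. Stack: ebdadabab
  Read 'a': push. Stack: ebdadababa
Final stack: "ebdadababa" (length 10)

10


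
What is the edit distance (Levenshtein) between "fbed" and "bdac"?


Computing edit distance: "fbed" -> "bdac"
DP table:
           b    d    a    c
      0    1    2    3    4
  f   1    1    2    3    4
  b   2    1    2    3    4
  e   3    2    2    3    4
  d   4    3    2    3    4
Edit distance = dp[4][4] = 4

4


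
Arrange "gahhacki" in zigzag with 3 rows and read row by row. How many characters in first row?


Zigzag "gahhacki" into 3 rows:
Placing characters:
  'g' => row 0
  'a' => row 1
  'h' => row 2
  'h' => row 1
  'a' => row 0
  'c' => row 1
  'k' => row 2
  'i' => row 1
Rows:
  Row 0: "ga"
  Row 1: "ahci"
  Row 2: "hk"
First row length: 2

2


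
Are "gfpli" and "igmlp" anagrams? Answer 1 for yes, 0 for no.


Strings: "gfpli", "igmlp"
Sorted first:  fgilp
Sorted second: gilmp
Differ at position 0: 'f' vs 'g' => not anagrams

0


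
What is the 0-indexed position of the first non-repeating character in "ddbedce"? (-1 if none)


Input: ddbedce
Character frequencies:
  'b': 1
  'c': 1
  'd': 3
  'e': 2
Scanning left to right for freq == 1:
  Position 0 ('d'): freq=3, skip
  Position 1 ('d'): freq=3, skip
  Position 2 ('b'): unique! => answer = 2

2


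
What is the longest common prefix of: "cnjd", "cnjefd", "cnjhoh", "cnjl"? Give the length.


Words: cnjd, cnjefd, cnjhoh, cnjl
  Position 0: all 'c' => match
  Position 1: all 'n' => match
  Position 2: all 'j' => match
  Position 3: ('d', 'e', 'h', 'l') => mismatch, stop
LCP = "cnj" (length 3)

3


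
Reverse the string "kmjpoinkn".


Input: kmjpoinkn
Reading characters right to left:
  Position 8: 'n'
  Position 7: 'k'
  Position 6: 'n'
  Position 5: 'i'
  Position 4: 'o'
  Position 3: 'p'
  Position 2: 'j'
  Position 1: 'm'
  Position 0: 'k'
Reversed: nkniopjmk

nkniopjmk


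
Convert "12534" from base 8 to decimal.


Input: "12534" in base 8
Positional expansion:
  Digit '1' (value 1) x 8^4 = 4096
  Digit '2' (value 2) x 8^3 = 1024
  Digit '5' (value 5) x 8^2 = 320
  Digit '3' (value 3) x 8^1 = 24
  Digit '4' (value 4) x 8^0 = 4
Sum = 5468

5468


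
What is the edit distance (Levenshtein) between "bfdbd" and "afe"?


Computing edit distance: "bfdbd" -> "afe"
DP table:
           a    f    e
      0    1    2    3
  b   1    1    2    3
  f   2    2    1    2
  d   3    3    2    2
  b   4    4    3    3
  d   5    5    4    4
Edit distance = dp[5][3] = 4

4


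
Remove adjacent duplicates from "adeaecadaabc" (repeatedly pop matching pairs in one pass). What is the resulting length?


Input: adeaecadaabc
Stack-based adjacent duplicate removal:
  Read 'a': push. Stack: a
  Read 'd': push. Stack: ad
  Read 'e': push. Stack: ade
  Read 'a': push. Stack: adea
  Read 'e': push. Stack: adeae
  Read 'c': push. Stack: adeaec
  Read 'a': push. Stack: adeaeca
  Read 'd': push. Stack: adeaecad
  Read 'a': push. Stack: adeaecada
  Read 'a': matches stack top 'a' => pop. Stack: adeaecad
  Read 'b': push. Stack: adeaecadb
  Read 'c': push. Stack: adeaecadbc
Final stack: "adeaecadbc" (length 10)

10


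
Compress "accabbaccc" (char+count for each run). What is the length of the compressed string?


Input: accabbaccc
Runs:
  'a' x 1 => "a1"
  'c' x 2 => "c2"
  'a' x 1 => "a1"
  'b' x 2 => "b2"
  'a' x 1 => "a1"
  'c' x 3 => "c3"
Compressed: "a1c2a1b2a1c3"
Compressed length: 12

12


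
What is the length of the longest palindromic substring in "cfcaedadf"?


Input: "cfcaedadf"
Checking substrings for palindromes:
  [0:3] "cfc" (len 3) => palindrome
  [5:8] "dad" (len 3) => palindrome
Longest palindromic substring: "cfc" with length 3

3


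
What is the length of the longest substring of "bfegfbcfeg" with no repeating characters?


Input: "bfegfbcfeg"
Sliding window (track last position of each char):
  Position 0 ('b'): window [0,0] length 1 -- new best
  Position 1 ('f'): window [0,1] length 2 -- new best
  Position 2 ('e'): window [0,2] length 3 -- new best
  Position 3 ('g'): window [0,3] length 4 -- new best
  Position 4 ('f'): repeat (last at 1), move window start to 2
  Position 4 ('f'): window [2,4] length 3
  Position 5 ('b'): window [2,5] length 4
  Position 6 ('c'): window [2,6] length 5 -- new best
  Position 7 ('f'): repeat (last at 4), move window start to 5
  Position 7 ('f'): window [5,7] length 3
  Position 8 ('e'): window [5,8] length 4
  Position 9 ('g'): window [5,9] length 5
Longest substring with no repeats: "egfbc" with length 5

5


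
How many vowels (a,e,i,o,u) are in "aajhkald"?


Input: aajhkald
Checking each character:
  'a' at position 0: vowel (running total: 1)
  'a' at position 1: vowel (running total: 2)
  'j' at position 2: consonant
  'h' at position 3: consonant
  'k' at position 4: consonant
  'a' at position 5: vowel (running total: 3)
  'l' at position 6: consonant
  'd' at position 7: consonant
Total vowels: 3

3


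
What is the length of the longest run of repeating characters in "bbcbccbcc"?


Input: "bbcbccbcc"
Scanning for longest run:
  Position 1 ('b'): continues run of 'b', length=2
  Position 2 ('c'): new char, reset run to 1
  Position 3 ('b'): new char, reset run to 1
  Position 4 ('c'): new char, reset run to 1
  Position 5 ('c'): continues run of 'c', length=2
  Position 6 ('b'): new char, reset run to 1
  Position 7 ('c'): new char, reset run to 1
  Position 8 ('c'): continues run of 'c', length=2
Longest run: 'b' with length 2

2


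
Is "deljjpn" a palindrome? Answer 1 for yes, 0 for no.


Input: deljjpn
Reversed: npjjled
  Compare pos 0 ('d') with pos 6 ('n'): MISMATCH
  Compare pos 1 ('e') with pos 5 ('p'): MISMATCH
  Compare pos 2 ('l') with pos 4 ('j'): MISMATCH
Result: not a palindrome

0


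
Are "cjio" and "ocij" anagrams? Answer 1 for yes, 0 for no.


Strings: "cjio", "ocij"
Sorted first:  cijo
Sorted second: cijo
Sorted forms match => anagrams

1


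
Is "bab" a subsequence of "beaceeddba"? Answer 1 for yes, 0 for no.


Check if "bab" is a subsequence of "beaceeddba"
Greedy scan:
  Position 0 ('b'): matches sub[0] = 'b'
  Position 1 ('e'): no match needed
  Position 2 ('a'): matches sub[1] = 'a'
  Position 3 ('c'): no match needed
  Position 4 ('e'): no match needed
  Position 5 ('e'): no match needed
  Position 6 ('d'): no match needed
  Position 7 ('d'): no match needed
  Position 8 ('b'): matches sub[2] = 'b'
  Position 9 ('a'): no match needed
All 3 characters matched => is a subsequence

1


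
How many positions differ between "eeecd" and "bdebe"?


Comparing "eeecd" and "bdebe" position by position:
  Position 0: 'e' vs 'b' => DIFFER
  Position 1: 'e' vs 'd' => DIFFER
  Position 2: 'e' vs 'e' => same
  Position 3: 'c' vs 'b' => DIFFER
  Position 4: 'd' vs 'e' => DIFFER
Positions that differ: 4

4


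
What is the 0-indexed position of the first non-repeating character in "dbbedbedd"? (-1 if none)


Input: dbbedbedd
Character frequencies:
  'b': 3
  'd': 4
  'e': 2
Scanning left to right for freq == 1:
  Position 0 ('d'): freq=4, skip
  Position 1 ('b'): freq=3, skip
  Position 2 ('b'): freq=3, skip
  Position 3 ('e'): freq=2, skip
  Position 4 ('d'): freq=4, skip
  Position 5 ('b'): freq=3, skip
  Position 6 ('e'): freq=2, skip
  Position 7 ('d'): freq=4, skip
  Position 8 ('d'): freq=4, skip
  No unique character found => answer = -1

-1


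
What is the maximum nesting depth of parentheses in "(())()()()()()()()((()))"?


Input: "(())()()()()()()()((()))"
Tracking depth:
  Position 0 '(': depth becomes 1
  Position 1 '(': depth becomes 2
  Position 2 ')': depth becomes 1
  Position 3 ')': depth becomes 0
  Position 4 '(': depth becomes 1
  Position 5 ')': depth becomes 0
  Position 6 '(': depth becomes 1
  Position 7 ')': depth becomes 0
  Position 8 '(': depth becomes 1
  Position 9 ')': depth becomes 0
  Position 10 '(': depth becomes 1
  Position 11 ')': depth becomes 0
  Position 12 '(': depth becomes 1
  Position 13 ')': depth becomes 0
  Position 14 '(': depth becomes 1
  Position 15 ')': depth becomes 0
  Position 16 '(': depth becomes 1
  Position 17 ')': depth becomes 0
  Position 18 '(': depth becomes 1
  Position 19 '(': depth becomes 2
  Position 20 '(': depth becomes 3
  Position 21 ')': depth becomes 2
  Position 22 ')': depth becomes 1
  Position 23 ')': depth becomes 0
Maximum depth reached: 3

3


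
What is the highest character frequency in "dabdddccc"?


Input: dabdddccc
Character counts:
  'a': 1
  'b': 1
  'c': 3
  'd': 4
Maximum frequency: 4

4


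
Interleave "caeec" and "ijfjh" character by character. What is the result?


Interleaving "caeec" and "ijfjh":
  Position 0: 'c' from first, 'i' from second => "ci"
  Position 1: 'a' from first, 'j' from second => "aj"
  Position 2: 'e' from first, 'f' from second => "ef"
  Position 3: 'e' from first, 'j' from second => "ej"
  Position 4: 'c' from first, 'h' from second => "ch"
Result: ciajefejch

ciajefejch


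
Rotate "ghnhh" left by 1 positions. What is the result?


Input: "ghnhh", rotate left by 1
First 1 characters: "g"
Remaining characters: "hnhh"
Concatenate remaining + first: "hnhh" + "g" = "hnhhg"

hnhhg


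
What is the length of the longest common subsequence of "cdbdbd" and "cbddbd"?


LCS of "cdbdbd" and "cbddbd"
DP table:
           c    b    d    d    b    d
      0    0    0    0    0    0    0
  c   0    1    1    1    1    1    1
  d   0    1    1    2    2    2    2
  b   0    1    2    2    2    3    3
  d   0    1    2    3    3    3    4
  b   0    1    2    3    3    4    4
  d   0    1    2    3    4    4    5
LCS length = dp[6][6] = 5

5


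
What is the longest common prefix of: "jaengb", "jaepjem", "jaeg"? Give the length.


Words: jaengb, jaepjem, jaeg
  Position 0: all 'j' => match
  Position 1: all 'a' => match
  Position 2: all 'e' => match
  Position 3: ('n', 'p', 'g') => mismatch, stop
LCP = "jae" (length 3)

3


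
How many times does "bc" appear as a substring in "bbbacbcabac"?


Searching for "bc" in "bbbacbcabac"
Scanning each position:
  Position 0: "bb" => no
  Position 1: "bb" => no
  Position 2: "ba" => no
  Position 3: "ac" => no
  Position 4: "cb" => no
  Position 5: "bc" => MATCH
  Position 6: "ca" => no
  Position 7: "ab" => no
  Position 8: "ba" => no
  Position 9: "ac" => no
Total occurrences: 1

1


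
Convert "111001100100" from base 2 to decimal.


Input: "111001100100" in base 2
Positional expansion:
  Digit '1' (value 1) x 2^11 = 2048
  Digit '1' (value 1) x 2^10 = 1024
  Digit '1' (value 1) x 2^9 = 512
  Digit '0' (value 0) x 2^8 = 0
  Digit '0' (value 0) x 2^7 = 0
  Digit '1' (value 1) x 2^6 = 64
  Digit '1' (value 1) x 2^5 = 32
  Digit '0' (value 0) x 2^4 = 0
  Digit '0' (value 0) x 2^3 = 0
  Digit '1' (value 1) x 2^2 = 4
  Digit '0' (value 0) x 2^1 = 0
  Digit '0' (value 0) x 2^0 = 0
Sum = 3684

3684


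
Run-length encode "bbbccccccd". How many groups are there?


Input: bbbccccccd
Scanning for consecutive runs:
  Group 1: 'b' x 3 (positions 0-2)
  Group 2: 'c' x 6 (positions 3-8)
  Group 3: 'd' x 1 (positions 9-9)
Total groups: 3

3


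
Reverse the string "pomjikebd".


Input: pomjikebd
Reading characters right to left:
  Position 8: 'd'
  Position 7: 'b'
  Position 6: 'e'
  Position 5: 'k'
  Position 4: 'i'
  Position 3: 'j'
  Position 2: 'm'
  Position 1: 'o'
  Position 0: 'p'
Reversed: dbekijmop

dbekijmop


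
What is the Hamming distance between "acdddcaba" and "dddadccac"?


Comparing "acdddcaba" and "dddadccac" position by position:
  Position 0: 'a' vs 'd' => differ
  Position 1: 'c' vs 'd' => differ
  Position 2: 'd' vs 'd' => same
  Position 3: 'd' vs 'a' => differ
  Position 4: 'd' vs 'd' => same
  Position 5: 'c' vs 'c' => same
  Position 6: 'a' vs 'c' => differ
  Position 7: 'b' vs 'a' => differ
  Position 8: 'a' vs 'c' => differ
Total differences (Hamming distance): 6

6


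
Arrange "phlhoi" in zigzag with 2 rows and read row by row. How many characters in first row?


Zigzag "phlhoi" into 2 rows:
Placing characters:
  'p' => row 0
  'h' => row 1
  'l' => row 0
  'h' => row 1
  'o' => row 0
  'i' => row 1
Rows:
  Row 0: "plo"
  Row 1: "hhi"
First row length: 3

3


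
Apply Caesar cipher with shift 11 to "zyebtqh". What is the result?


Caesar cipher: shift "zyebtqh" by 11
  'z' (pos 25) + 11 = pos 10 = 'k'
  'y' (pos 24) + 11 = pos 9 = 'j'
  'e' (pos 4) + 11 = pos 15 = 'p'
  'b' (pos 1) + 11 = pos 12 = 'm'
  't' (pos 19) + 11 = pos 4 = 'e'
  'q' (pos 16) + 11 = pos 1 = 'b'
  'h' (pos 7) + 11 = pos 18 = 's'
Result: kjpmebs

kjpmebs


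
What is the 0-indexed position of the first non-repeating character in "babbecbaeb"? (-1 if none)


Input: babbecbaeb
Character frequencies:
  'a': 2
  'b': 5
  'c': 1
  'e': 2
Scanning left to right for freq == 1:
  Position 0 ('b'): freq=5, skip
  Position 1 ('a'): freq=2, skip
  Position 2 ('b'): freq=5, skip
  Position 3 ('b'): freq=5, skip
  Position 4 ('e'): freq=2, skip
  Position 5 ('c'): unique! => answer = 5

5


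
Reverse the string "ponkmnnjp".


Input: ponkmnnjp
Reading characters right to left:
  Position 8: 'p'
  Position 7: 'j'
  Position 6: 'n'
  Position 5: 'n'
  Position 4: 'm'
  Position 3: 'k'
  Position 2: 'n'
  Position 1: 'o'
  Position 0: 'p'
Reversed: pjnnmknop

pjnnmknop


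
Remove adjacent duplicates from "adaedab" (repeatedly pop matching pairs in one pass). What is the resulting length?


Input: adaedab
Stack-based adjacent duplicate removal:
  Read 'a': push. Stack: a
  Read 'd': push. Stack: ad
  Read 'a': push. Stack: ada
  Read 'e': push. Stack: adae
  Read 'd': push. Stack: adaed
  Read 'a': push. Stack: adaeda
  Read 'b': push. Stack: adaedab
Final stack: "adaedab" (length 7)

7


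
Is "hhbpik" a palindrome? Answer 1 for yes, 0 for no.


Input: hhbpik
Reversed: kipbhh
  Compare pos 0 ('h') with pos 5 ('k'): MISMATCH
  Compare pos 1 ('h') with pos 4 ('i'): MISMATCH
  Compare pos 2 ('b') with pos 3 ('p'): MISMATCH
Result: not a palindrome

0


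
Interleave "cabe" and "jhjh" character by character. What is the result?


Interleaving "cabe" and "jhjh":
  Position 0: 'c' from first, 'j' from second => "cj"
  Position 1: 'a' from first, 'h' from second => "ah"
  Position 2: 'b' from first, 'j' from second => "bj"
  Position 3: 'e' from first, 'h' from second => "eh"
Result: cjahbjeh

cjahbjeh


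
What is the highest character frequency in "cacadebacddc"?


Input: cacadebacddc
Character counts:
  'a': 3
  'b': 1
  'c': 4
  'd': 3
  'e': 1
Maximum frequency: 4

4


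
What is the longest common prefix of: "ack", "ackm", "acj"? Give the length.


Words: ack, ackm, acj
  Position 0: all 'a' => match
  Position 1: all 'c' => match
  Position 2: ('k', 'k', 'j') => mismatch, stop
LCP = "ac" (length 2)

2


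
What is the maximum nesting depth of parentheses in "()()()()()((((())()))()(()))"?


Input: "()()()()()((((())()))()(()))"
Tracking depth:
  Position 0 '(': depth becomes 1
  Position 1 ')': depth becomes 0
  Position 2 '(': depth becomes 1
  Position 3 ')': depth becomes 0
  Position 4 '(': depth becomes 1
  Position 5 ')': depth becomes 0
  Position 6 '(': depth becomes 1
  Position 7 ')': depth becomes 0
  Position 8 '(': depth becomes 1
  Position 9 ')': depth becomes 0
  Position 10 '(': depth becomes 1
  Position 11 '(': depth becomes 2
  Position 12 '(': depth becomes 3
  Position 13 '(': depth becomes 4
  Position 14 '(': depth becomes 5
  Position 15 ')': depth becomes 4
  Position 16 ')': depth becomes 3
  Position 17 '(': depth becomes 4
  Position 18 ')': depth becomes 3
  Position 19 ')': depth becomes 2
  Position 20 ')': depth becomes 1
  Position 21 '(': depth becomes 2
  Position 22 ')': depth becomes 1
  Position 23 '(': depth becomes 2
  Position 24 '(': depth becomes 3
  Position 25 ')': depth becomes 2
  Position 26 ')': depth becomes 1
  Position 27 ')': depth becomes 0
Maximum depth reached: 5

5


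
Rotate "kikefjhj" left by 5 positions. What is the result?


Input: "kikefjhj", rotate left by 5
First 5 characters: "kikef"
Remaining characters: "jhj"
Concatenate remaining + first: "jhj" + "kikef" = "jhjkikef"

jhjkikef


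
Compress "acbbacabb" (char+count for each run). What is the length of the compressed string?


Input: acbbacabb
Runs:
  'a' x 1 => "a1"
  'c' x 1 => "c1"
  'b' x 2 => "b2"
  'a' x 1 => "a1"
  'c' x 1 => "c1"
  'a' x 1 => "a1"
  'b' x 2 => "b2"
Compressed: "a1c1b2a1c1a1b2"
Compressed length: 14

14


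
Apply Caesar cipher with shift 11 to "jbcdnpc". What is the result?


Caesar cipher: shift "jbcdnpc" by 11
  'j' (pos 9) + 11 = pos 20 = 'u'
  'b' (pos 1) + 11 = pos 12 = 'm'
  'c' (pos 2) + 11 = pos 13 = 'n'
  'd' (pos 3) + 11 = pos 14 = 'o'
  'n' (pos 13) + 11 = pos 24 = 'y'
  'p' (pos 15) + 11 = pos 0 = 'a'
  'c' (pos 2) + 11 = pos 13 = 'n'
Result: umnoyan

umnoyan


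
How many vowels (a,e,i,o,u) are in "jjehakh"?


Input: jjehakh
Checking each character:
  'j' at position 0: consonant
  'j' at position 1: consonant
  'e' at position 2: vowel (running total: 1)
  'h' at position 3: consonant
  'a' at position 4: vowel (running total: 2)
  'k' at position 5: consonant
  'h' at position 6: consonant
Total vowels: 2

2


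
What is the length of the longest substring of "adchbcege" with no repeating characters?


Input: "adchbcege"
Sliding window (track last position of each char):
  Position 0 ('a'): window [0,0] length 1 -- new best
  Position 1 ('d'): window [0,1] length 2 -- new best
  Position 2 ('c'): window [0,2] length 3 -- new best
  Position 3 ('h'): window [0,3] length 4 -- new best
  Position 4 ('b'): window [0,4] length 5 -- new best
  Position 5 ('c'): repeat (last at 2), move window start to 3
  Position 5 ('c'): window [3,5] length 3
  Position 6 ('e'): window [3,6] length 4
  Position 7 ('g'): window [3,7] length 5
  Position 8 ('e'): repeat (last at 6), move window start to 7
  Position 8 ('e'): window [7,8] length 2
Longest substring with no repeats: "adchb" with length 5

5


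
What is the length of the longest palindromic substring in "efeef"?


Input: "efeef"
Checking substrings for palindromes:
  [1:5] "feef" (len 4) => palindrome
  [0:3] "efe" (len 3) => palindrome
  [2:4] "ee" (len 2) => palindrome
Longest palindromic substring: "feef" with length 4

4


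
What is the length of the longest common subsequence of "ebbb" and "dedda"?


LCS of "ebbb" and "dedda"
DP table:
           d    e    d    d    a
      0    0    0    0    0    0
  e   0    0    1    1    1    1
  b   0    0    1    1    1    1
  b   0    0    1    1    1    1
  b   0    0    1    1    1    1
LCS length = dp[4][5] = 1

1


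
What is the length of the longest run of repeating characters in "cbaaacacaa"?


Input: "cbaaacacaa"
Scanning for longest run:
  Position 1 ('b'): new char, reset run to 1
  Position 2 ('a'): new char, reset run to 1
  Position 3 ('a'): continues run of 'a', length=2
  Position 4 ('a'): continues run of 'a', length=3
  Position 5 ('c'): new char, reset run to 1
  Position 6 ('a'): new char, reset run to 1
  Position 7 ('c'): new char, reset run to 1
  Position 8 ('a'): new char, reset run to 1
  Position 9 ('a'): continues run of 'a', length=2
Longest run: 'a' with length 3

3


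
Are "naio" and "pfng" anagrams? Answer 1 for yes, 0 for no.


Strings: "naio", "pfng"
Sorted first:  aino
Sorted second: fgnp
Differ at position 0: 'a' vs 'f' => not anagrams

0


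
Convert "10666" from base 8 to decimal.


Input: "10666" in base 8
Positional expansion:
  Digit '1' (value 1) x 8^4 = 4096
  Digit '0' (value 0) x 8^3 = 0
  Digit '6' (value 6) x 8^2 = 384
  Digit '6' (value 6) x 8^1 = 48
  Digit '6' (value 6) x 8^0 = 6
Sum = 4534

4534


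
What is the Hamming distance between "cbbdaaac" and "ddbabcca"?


Comparing "cbbdaaac" and "ddbabcca" position by position:
  Position 0: 'c' vs 'd' => differ
  Position 1: 'b' vs 'd' => differ
  Position 2: 'b' vs 'b' => same
  Position 3: 'd' vs 'a' => differ
  Position 4: 'a' vs 'b' => differ
  Position 5: 'a' vs 'c' => differ
  Position 6: 'a' vs 'c' => differ
  Position 7: 'c' vs 'a' => differ
Total differences (Hamming distance): 7

7


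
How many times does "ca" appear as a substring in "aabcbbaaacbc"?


Searching for "ca" in "aabcbbaaacbc"
Scanning each position:
  Position 0: "aa" => no
  Position 1: "ab" => no
  Position 2: "bc" => no
  Position 3: "cb" => no
  Position 4: "bb" => no
  Position 5: "ba" => no
  Position 6: "aa" => no
  Position 7: "aa" => no
  Position 8: "ac" => no
  Position 9: "cb" => no
  Position 10: "bc" => no
Total occurrences: 0

0


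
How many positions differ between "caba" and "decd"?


Comparing "caba" and "decd" position by position:
  Position 0: 'c' vs 'd' => DIFFER
  Position 1: 'a' vs 'e' => DIFFER
  Position 2: 'b' vs 'c' => DIFFER
  Position 3: 'a' vs 'd' => DIFFER
Positions that differ: 4

4


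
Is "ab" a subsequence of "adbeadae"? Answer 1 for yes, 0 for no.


Check if "ab" is a subsequence of "adbeadae"
Greedy scan:
  Position 0 ('a'): matches sub[0] = 'a'
  Position 1 ('d'): no match needed
  Position 2 ('b'): matches sub[1] = 'b'
  Position 3 ('e'): no match needed
  Position 4 ('a'): no match needed
  Position 5 ('d'): no match needed
  Position 6 ('a'): no match needed
  Position 7 ('e'): no match needed
All 2 characters matched => is a subsequence

1


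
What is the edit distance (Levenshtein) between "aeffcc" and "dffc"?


Computing edit distance: "aeffcc" -> "dffc"
DP table:
           d    f    f    c
      0    1    2    3    4
  a   1    1    2    3    4
  e   2    2    2    3    4
  f   3    3    2    2    3
  f   4    4    3    2    3
  c   5    5    4    3    2
  c   6    6    5    4    3
Edit distance = dp[6][4] = 3

3


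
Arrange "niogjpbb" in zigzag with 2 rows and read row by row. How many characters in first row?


Zigzag "niogjpbb" into 2 rows:
Placing characters:
  'n' => row 0
  'i' => row 1
  'o' => row 0
  'g' => row 1
  'j' => row 0
  'p' => row 1
  'b' => row 0
  'b' => row 1
Rows:
  Row 0: "nojb"
  Row 1: "igpb"
First row length: 4

4


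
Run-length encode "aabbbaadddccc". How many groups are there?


Input: aabbbaadddccc
Scanning for consecutive runs:
  Group 1: 'a' x 2 (positions 0-1)
  Group 2: 'b' x 3 (positions 2-4)
  Group 3: 'a' x 2 (positions 5-6)
  Group 4: 'd' x 3 (positions 7-9)
  Group 5: 'c' x 3 (positions 10-12)
Total groups: 5

5


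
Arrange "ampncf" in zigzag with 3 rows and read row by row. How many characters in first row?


Zigzag "ampncf" into 3 rows:
Placing characters:
  'a' => row 0
  'm' => row 1
  'p' => row 2
  'n' => row 1
  'c' => row 0
  'f' => row 1
Rows:
  Row 0: "ac"
  Row 1: "mnf"
  Row 2: "p"
First row length: 2

2


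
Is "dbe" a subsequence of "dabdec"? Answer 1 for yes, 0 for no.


Check if "dbe" is a subsequence of "dabdec"
Greedy scan:
  Position 0 ('d'): matches sub[0] = 'd'
  Position 1 ('a'): no match needed
  Position 2 ('b'): matches sub[1] = 'b'
  Position 3 ('d'): no match needed
  Position 4 ('e'): matches sub[2] = 'e'
  Position 5 ('c'): no match needed
All 3 characters matched => is a subsequence

1


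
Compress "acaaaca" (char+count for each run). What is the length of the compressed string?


Input: acaaaca
Runs:
  'a' x 1 => "a1"
  'c' x 1 => "c1"
  'a' x 3 => "a3"
  'c' x 1 => "c1"
  'a' x 1 => "a1"
Compressed: "a1c1a3c1a1"
Compressed length: 10

10


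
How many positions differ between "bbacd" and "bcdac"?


Comparing "bbacd" and "bcdac" position by position:
  Position 0: 'b' vs 'b' => same
  Position 1: 'b' vs 'c' => DIFFER
  Position 2: 'a' vs 'd' => DIFFER
  Position 3: 'c' vs 'a' => DIFFER
  Position 4: 'd' vs 'c' => DIFFER
Positions that differ: 4

4


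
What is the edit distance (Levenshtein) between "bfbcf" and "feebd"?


Computing edit distance: "bfbcf" -> "feebd"
DP table:
           f    e    e    b    d
      0    1    2    3    4    5
  b   1    1    2    3    3    4
  f   2    1    2    3    4    4
  b   3    2    2    3    3    4
  c   4    3    3    3    4    4
  f   5    4    4    4    4    5
Edit distance = dp[5][5] = 5

5


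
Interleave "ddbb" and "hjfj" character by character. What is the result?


Interleaving "ddbb" and "hjfj":
  Position 0: 'd' from first, 'h' from second => "dh"
  Position 1: 'd' from first, 'j' from second => "dj"
  Position 2: 'b' from first, 'f' from second => "bf"
  Position 3: 'b' from first, 'j' from second => "bj"
Result: dhdjbfbj

dhdjbfbj


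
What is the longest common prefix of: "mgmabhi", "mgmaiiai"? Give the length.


Words: mgmabhi, mgmaiiai
  Position 0: all 'm' => match
  Position 1: all 'g' => match
  Position 2: all 'm' => match
  Position 3: all 'a' => match
  Position 4: ('b', 'i') => mismatch, stop
LCP = "mgma" (length 4)

4


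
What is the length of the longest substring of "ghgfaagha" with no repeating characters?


Input: "ghgfaagha"
Sliding window (track last position of each char):
  Position 0 ('g'): window [0,0] length 1 -- new best
  Position 1 ('h'): window [0,1] length 2 -- new best
  Position 2 ('g'): repeat (last at 0), move window start to 1
  Position 2 ('g'): window [1,2] length 2
  Position 3 ('f'): window [1,3] length 3 -- new best
  Position 4 ('a'): window [1,4] length 4 -- new best
  Position 5 ('a'): repeat (last at 4), move window start to 5
  Position 5 ('a'): window [5,5] length 1
  Position 6 ('g'): window [5,6] length 2
  Position 7 ('h'): window [5,7] length 3
  Position 8 ('a'): repeat (last at 5), move window start to 6
  Position 8 ('a'): window [6,8] length 3
Longest substring with no repeats: "hgfa" with length 4

4


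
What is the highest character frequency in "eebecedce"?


Input: eebecedce
Character counts:
  'b': 1
  'c': 2
  'd': 1
  'e': 5
Maximum frequency: 5

5


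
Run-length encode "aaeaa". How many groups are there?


Input: aaeaa
Scanning for consecutive runs:
  Group 1: 'a' x 2 (positions 0-1)
  Group 2: 'e' x 1 (positions 2-2)
  Group 3: 'a' x 2 (positions 3-4)
Total groups: 3

3


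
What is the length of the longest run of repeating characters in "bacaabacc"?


Input: "bacaabacc"
Scanning for longest run:
  Position 1 ('a'): new char, reset run to 1
  Position 2 ('c'): new char, reset run to 1
  Position 3 ('a'): new char, reset run to 1
  Position 4 ('a'): continues run of 'a', length=2
  Position 5 ('b'): new char, reset run to 1
  Position 6 ('a'): new char, reset run to 1
  Position 7 ('c'): new char, reset run to 1
  Position 8 ('c'): continues run of 'c', length=2
Longest run: 'a' with length 2

2


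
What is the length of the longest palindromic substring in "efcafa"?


Input: "efcafa"
Checking substrings for palindromes:
  [3:6] "afa" (len 3) => palindrome
Longest palindromic substring: "afa" with length 3

3


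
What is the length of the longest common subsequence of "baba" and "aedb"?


LCS of "baba" and "aedb"
DP table:
           a    e    d    b
      0    0    0    0    0
  b   0    0    0    0    1
  a   0    1    1    1    1
  b   0    1    1    1    2
  a   0    1    1    1    2
LCS length = dp[4][4] = 2

2


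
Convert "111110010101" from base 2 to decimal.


Input: "111110010101" in base 2
Positional expansion:
  Digit '1' (value 1) x 2^11 = 2048
  Digit '1' (value 1) x 2^10 = 1024
  Digit '1' (value 1) x 2^9 = 512
  Digit '1' (value 1) x 2^8 = 256
  Digit '1' (value 1) x 2^7 = 128
  Digit '0' (value 0) x 2^6 = 0
  Digit '0' (value 0) x 2^5 = 0
  Digit '1' (value 1) x 2^4 = 16
  Digit '0' (value 0) x 2^3 = 0
  Digit '1' (value 1) x 2^2 = 4
  Digit '0' (value 0) x 2^1 = 0
  Digit '1' (value 1) x 2^0 = 1
Sum = 3989

3989


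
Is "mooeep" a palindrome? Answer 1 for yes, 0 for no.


Input: mooeep
Reversed: peeoom
  Compare pos 0 ('m') with pos 5 ('p'): MISMATCH
  Compare pos 1 ('o') with pos 4 ('e'): MISMATCH
  Compare pos 2 ('o') with pos 3 ('e'): MISMATCH
Result: not a palindrome

0


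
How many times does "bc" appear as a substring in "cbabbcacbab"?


Searching for "bc" in "cbabbcacbab"
Scanning each position:
  Position 0: "cb" => no
  Position 1: "ba" => no
  Position 2: "ab" => no
  Position 3: "bb" => no
  Position 4: "bc" => MATCH
  Position 5: "ca" => no
  Position 6: "ac" => no
  Position 7: "cb" => no
  Position 8: "ba" => no
  Position 9: "ab" => no
Total occurrences: 1

1


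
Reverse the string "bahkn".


Input: bahkn
Reading characters right to left:
  Position 4: 'n'
  Position 3: 'k'
  Position 2: 'h'
  Position 1: 'a'
  Position 0: 'b'
Reversed: nkhab

nkhab


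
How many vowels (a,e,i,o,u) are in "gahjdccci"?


Input: gahjdccci
Checking each character:
  'g' at position 0: consonant
  'a' at position 1: vowel (running total: 1)
  'h' at position 2: consonant
  'j' at position 3: consonant
  'd' at position 4: consonant
  'c' at position 5: consonant
  'c' at position 6: consonant
  'c' at position 7: consonant
  'i' at position 8: vowel (running total: 2)
Total vowels: 2

2


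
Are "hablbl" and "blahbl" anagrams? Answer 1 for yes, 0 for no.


Strings: "hablbl", "blahbl"
Sorted first:  abbhll
Sorted second: abbhll
Sorted forms match => anagrams

1


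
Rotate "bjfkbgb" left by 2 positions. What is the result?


Input: "bjfkbgb", rotate left by 2
First 2 characters: "bj"
Remaining characters: "fkbgb"
Concatenate remaining + first: "fkbgb" + "bj" = "fkbgbbj"

fkbgbbj


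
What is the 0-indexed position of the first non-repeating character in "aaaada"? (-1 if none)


Input: aaaada
Character frequencies:
  'a': 5
  'd': 1
Scanning left to right for freq == 1:
  Position 0 ('a'): freq=5, skip
  Position 1 ('a'): freq=5, skip
  Position 2 ('a'): freq=5, skip
  Position 3 ('a'): freq=5, skip
  Position 4 ('d'): unique! => answer = 4

4


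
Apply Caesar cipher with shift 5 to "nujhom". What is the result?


Caesar cipher: shift "nujhom" by 5
  'n' (pos 13) + 5 = pos 18 = 's'
  'u' (pos 20) + 5 = pos 25 = 'z'
  'j' (pos 9) + 5 = pos 14 = 'o'
  'h' (pos 7) + 5 = pos 12 = 'm'
  'o' (pos 14) + 5 = pos 19 = 't'
  'm' (pos 12) + 5 = pos 17 = 'r'
Result: szomtr

szomtr


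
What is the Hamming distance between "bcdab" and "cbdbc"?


Comparing "bcdab" and "cbdbc" position by position:
  Position 0: 'b' vs 'c' => differ
  Position 1: 'c' vs 'b' => differ
  Position 2: 'd' vs 'd' => same
  Position 3: 'a' vs 'b' => differ
  Position 4: 'b' vs 'c' => differ
Total differences (Hamming distance): 4

4


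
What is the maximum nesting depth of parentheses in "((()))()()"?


Input: "((()))()()"
Tracking depth:
  Position 0 '(': depth becomes 1
  Position 1 '(': depth becomes 2
  Position 2 '(': depth becomes 3
  Position 3 ')': depth becomes 2
  Position 4 ')': depth becomes 1
  Position 5 ')': depth becomes 0
  Position 6 '(': depth becomes 1
  Position 7 ')': depth becomes 0
  Position 8 '(': depth becomes 1
  Position 9 ')': depth becomes 0
Maximum depth reached: 3

3


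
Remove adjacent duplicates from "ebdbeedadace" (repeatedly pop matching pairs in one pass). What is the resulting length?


Input: ebdbeedadace
Stack-based adjacent duplicate removal:
  Read 'e': push. Stack: e
  Read 'b': push. Stack: eb
  Read 'd': push. Stack: ebd
  Read 'b': push. Stack: ebdb
  Read 'e': push. Stack: ebdbe
  Read 'e': matches stack top 'e' => pop. Stack: ebdb
  Read 'd': push. Stack: ebdbd
  Read 'a': push. Stack: ebdbda
  Read 'd': push. Stack: ebdbdad
  Read 'a': push. Stack: ebdbdada
  Read 'c': push. Stack: ebdbdadac
  Read 'e': push. Stack: ebdbdadace
Final stack: "ebdbdadace" (length 10)

10


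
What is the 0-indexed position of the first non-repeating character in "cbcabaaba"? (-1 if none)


Input: cbcabaaba
Character frequencies:
  'a': 4
  'b': 3
  'c': 2
Scanning left to right for freq == 1:
  Position 0 ('c'): freq=2, skip
  Position 1 ('b'): freq=3, skip
  Position 2 ('c'): freq=2, skip
  Position 3 ('a'): freq=4, skip
  Position 4 ('b'): freq=3, skip
  Position 5 ('a'): freq=4, skip
  Position 6 ('a'): freq=4, skip
  Position 7 ('b'): freq=3, skip
  Position 8 ('a'): freq=4, skip
  No unique character found => answer = -1

-1


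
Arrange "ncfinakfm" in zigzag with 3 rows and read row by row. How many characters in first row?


Zigzag "ncfinakfm" into 3 rows:
Placing characters:
  'n' => row 0
  'c' => row 1
  'f' => row 2
  'i' => row 1
  'n' => row 0
  'a' => row 1
  'k' => row 2
  'f' => row 1
  'm' => row 0
Rows:
  Row 0: "nnm"
  Row 1: "ciaf"
  Row 2: "fk"
First row length: 3

3
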